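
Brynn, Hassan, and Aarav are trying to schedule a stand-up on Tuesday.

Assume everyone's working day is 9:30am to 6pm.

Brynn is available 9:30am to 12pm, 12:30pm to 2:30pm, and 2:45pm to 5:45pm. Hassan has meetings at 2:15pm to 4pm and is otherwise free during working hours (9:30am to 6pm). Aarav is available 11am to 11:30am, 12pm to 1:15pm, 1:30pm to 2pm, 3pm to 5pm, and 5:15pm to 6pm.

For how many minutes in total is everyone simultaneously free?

195 minutes

Hassan free within 09:30–18:00: 09:30–14:15, 16:00–18:00.
Brynn ∩ Hassan: 09:30–12:00, 12:30–14:15, 16:00–17:45.
Brynn ∩ Hassan ∩ Aarav: 11:00–11:30, 12:30–13:15, 13:30–14:00, 16:00–17:00, 17:15–17:45.
Total common minutes: 30 + 45 + 30 + 60 + 30 = 195.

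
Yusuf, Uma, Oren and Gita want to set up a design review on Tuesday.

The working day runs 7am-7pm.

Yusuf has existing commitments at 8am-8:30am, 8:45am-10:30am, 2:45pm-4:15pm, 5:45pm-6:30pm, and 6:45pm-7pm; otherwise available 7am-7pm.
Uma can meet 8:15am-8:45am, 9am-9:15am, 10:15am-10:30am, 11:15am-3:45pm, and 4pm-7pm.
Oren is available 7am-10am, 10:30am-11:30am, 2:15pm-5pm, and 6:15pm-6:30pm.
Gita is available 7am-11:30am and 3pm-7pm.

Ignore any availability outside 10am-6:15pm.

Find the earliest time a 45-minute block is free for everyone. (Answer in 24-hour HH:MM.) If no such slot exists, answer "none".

16:15

Yusuf free within 07:00–19:00: 07:00–08:00, 08:30–08:45, 10:30–14:45, 16:15–17:45, 18:30–18:45.
Yusuf ∩ Uma: 08:30–08:45, 11:15–14:45, 16:15–17:45, 18:30–18:45.
Yusuf ∩ Uma ∩ Oren: 08:30–08:45, 11:15–11:30, 14:15–14:45, 16:15–17:00.
Yusuf ∩ Uma ∩ Oren ∩ Gita: 08:30–08:45, 11:15–11:30, 16:15–17:00.
Restricted to 10:00–18:15: 11:15–11:30, 16:15–17:00.
Windows ≥ 45 min: 16:15–17:00.
Earliest such window starts at 16:15.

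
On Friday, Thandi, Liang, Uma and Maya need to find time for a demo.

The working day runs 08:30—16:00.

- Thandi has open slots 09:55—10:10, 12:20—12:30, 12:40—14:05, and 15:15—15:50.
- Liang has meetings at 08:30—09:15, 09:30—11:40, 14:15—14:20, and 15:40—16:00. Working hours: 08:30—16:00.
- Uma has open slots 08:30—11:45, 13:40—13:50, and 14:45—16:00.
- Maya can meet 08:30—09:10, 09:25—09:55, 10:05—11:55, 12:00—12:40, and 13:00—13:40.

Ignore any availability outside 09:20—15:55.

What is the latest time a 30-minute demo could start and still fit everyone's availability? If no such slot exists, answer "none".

none

Liang free within 08:30–16:00: 09:15–09:30, 11:40–14:15, 14:20–15:40.
Thandi ∩ Liang: 12:20–12:30, 12:40–14:05, 15:15–15:40.
Thandi ∩ Liang ∩ Uma: 13:40–13:50, 15:15–15:40.
Thandi ∩ Liang ∩ Uma ∩ Maya: (none).
Restricted to 09:20–15:55: (none).
Windows ≥ 30 min: (none).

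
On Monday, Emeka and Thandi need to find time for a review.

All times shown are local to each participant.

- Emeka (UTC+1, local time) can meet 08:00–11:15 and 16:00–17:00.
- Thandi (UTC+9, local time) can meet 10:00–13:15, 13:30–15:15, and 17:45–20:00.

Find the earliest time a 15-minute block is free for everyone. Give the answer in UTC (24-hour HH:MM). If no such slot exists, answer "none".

Emeka → UTC: 07:00–10:15, 15:00–16:00.
Thandi → UTC: 01:00–04:15, 04:30–06:15, 08:45–11:00.
Emeka ∩ Thandi: 08:45–10:15.
Windows ≥ 15 min: 08:45–10:15.
Earliest such window starts at 08:45.

08:45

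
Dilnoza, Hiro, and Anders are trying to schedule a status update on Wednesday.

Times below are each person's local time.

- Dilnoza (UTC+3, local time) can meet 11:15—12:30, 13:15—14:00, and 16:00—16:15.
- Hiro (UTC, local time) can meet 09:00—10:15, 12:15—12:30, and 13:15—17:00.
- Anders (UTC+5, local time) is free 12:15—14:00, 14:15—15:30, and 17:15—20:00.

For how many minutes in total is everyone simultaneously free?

15 minutes

Dilnoza → UTC: 08:15–09:30, 10:15–11:00, 13:00–13:15.
Hiro → UTC: 09:00–10:15, 12:15–12:30, 13:15–17:00.
Anders → UTC: 07:15–09:00, 09:15–10:30, 12:15–15:00.
Dilnoza ∩ Hiro: 09:00–09:30.
Dilnoza ∩ Hiro ∩ Anders: 09:15–09:30.
Total common minutes: 15.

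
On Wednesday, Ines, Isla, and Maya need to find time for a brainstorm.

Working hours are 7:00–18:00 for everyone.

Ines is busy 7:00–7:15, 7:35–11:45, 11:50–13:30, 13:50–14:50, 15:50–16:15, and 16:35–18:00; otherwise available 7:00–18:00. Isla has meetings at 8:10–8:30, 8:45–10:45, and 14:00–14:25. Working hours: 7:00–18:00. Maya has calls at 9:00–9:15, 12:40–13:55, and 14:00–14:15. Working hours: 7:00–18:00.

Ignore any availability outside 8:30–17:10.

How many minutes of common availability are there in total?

Ines free within 07:00–18:00: 07:15–07:35, 11:45–11:50, 13:30–13:50, 14:50–15:50, 16:15–16:35.
Isla free within 07:00–18:00: 07:00–08:10, 08:30–08:45, 10:45–14:00, 14:25–18:00.
Maya free within 07:00–18:00: 07:00–09:00, 09:15–12:40, 13:55–14:00, 14:15–18:00.
Ines ∩ Isla: 07:15–07:35, 11:45–11:50, 13:30–13:50, 14:50–15:50, 16:15–16:35.
Ines ∩ Isla ∩ Maya: 07:15–07:35, 11:45–11:50, 14:50–15:50, 16:15–16:35.
Restricted to 08:30–17:10: 11:45–11:50, 14:50–15:50, 16:15–16:35.
Total common minutes: 5 + 60 + 20 = 85.

85 minutes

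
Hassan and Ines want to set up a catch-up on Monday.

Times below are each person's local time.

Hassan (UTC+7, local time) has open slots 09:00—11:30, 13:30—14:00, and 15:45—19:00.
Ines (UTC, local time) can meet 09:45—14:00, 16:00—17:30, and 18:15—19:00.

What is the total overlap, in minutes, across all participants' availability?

135 minutes

Hassan → UTC: 02:00–04:30, 06:30–07:00, 08:45–12:00.
Ines → UTC: 09:45–14:00, 16:00–17:30, 18:15–19:00.
Hassan ∩ Ines: 09:45–12:00.
Total common minutes: 135.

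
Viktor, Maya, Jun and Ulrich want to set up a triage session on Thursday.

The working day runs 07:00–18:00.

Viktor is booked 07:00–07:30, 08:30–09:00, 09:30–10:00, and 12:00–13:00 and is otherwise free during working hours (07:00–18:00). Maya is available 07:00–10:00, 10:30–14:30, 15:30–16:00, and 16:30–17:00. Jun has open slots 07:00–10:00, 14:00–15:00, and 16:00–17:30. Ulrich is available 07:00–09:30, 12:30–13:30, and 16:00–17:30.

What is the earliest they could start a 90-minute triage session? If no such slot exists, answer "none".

none

Viktor free within 07:00–18:00: 07:30–08:30, 09:00–09:30, 10:00–12:00, 13:00–18:00.
Viktor ∩ Maya: 07:30–08:30, 09:00–09:30, 10:30–12:00, 13:00–14:30, 15:30–16:00, 16:30–17:00.
Viktor ∩ Maya ∩ Jun: 07:30–08:30, 09:00–09:30, 14:00–14:30, 16:30–17:00.
Viktor ∩ Maya ∩ Jun ∩ Ulrich: 07:30–08:30, 09:00–09:30, 16:30–17:00.
Windows ≥ 90 min: (none).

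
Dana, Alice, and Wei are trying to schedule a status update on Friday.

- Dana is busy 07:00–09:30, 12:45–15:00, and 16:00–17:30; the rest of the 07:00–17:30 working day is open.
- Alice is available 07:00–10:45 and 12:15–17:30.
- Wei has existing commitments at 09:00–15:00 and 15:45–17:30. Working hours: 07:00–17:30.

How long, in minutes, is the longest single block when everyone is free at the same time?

45 minutes

Dana free within 07:00–17:30: 09:30–12:45, 15:00–16:00.
Wei free within 07:00–17:30: 07:00–09:00, 15:00–15:45.
Dana ∩ Alice: 09:30–10:45, 12:15–12:45, 15:00–16:00.
Dana ∩ Alice ∩ Wei: 15:00–15:45.
Single common window of 45 minutes.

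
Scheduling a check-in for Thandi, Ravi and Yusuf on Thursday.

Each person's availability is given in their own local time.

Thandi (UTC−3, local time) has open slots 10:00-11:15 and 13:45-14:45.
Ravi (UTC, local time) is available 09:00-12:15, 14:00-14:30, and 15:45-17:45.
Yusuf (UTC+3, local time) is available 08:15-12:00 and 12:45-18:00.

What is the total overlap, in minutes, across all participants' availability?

Thandi → UTC: 13:00–14:15, 16:45–17:45.
Ravi → UTC: 09:00–12:15, 14:00–14:30, 15:45–17:45.
Yusuf → UTC: 05:15–09:00, 09:45–15:00.
Thandi ∩ Ravi: 14:00–14:15, 16:45–17:45.
Thandi ∩ Ravi ∩ Yusuf: 14:00–14:15.
Total common minutes: 15.

15 minutes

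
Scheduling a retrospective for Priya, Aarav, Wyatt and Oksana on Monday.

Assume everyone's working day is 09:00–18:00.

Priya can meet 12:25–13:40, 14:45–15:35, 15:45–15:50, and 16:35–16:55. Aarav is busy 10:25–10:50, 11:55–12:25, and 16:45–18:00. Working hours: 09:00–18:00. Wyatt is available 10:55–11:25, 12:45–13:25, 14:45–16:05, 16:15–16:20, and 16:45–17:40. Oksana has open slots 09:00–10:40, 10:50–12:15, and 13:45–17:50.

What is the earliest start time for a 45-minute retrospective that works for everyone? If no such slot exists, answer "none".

Aarav free within 09:00–18:00: 09:00–10:25, 10:50–11:55, 12:25–16:45.
Priya ∩ Aarav: 12:25–13:40, 14:45–15:35, 15:45–15:50, 16:35–16:45.
Priya ∩ Aarav ∩ Wyatt: 12:45–13:25, 14:45–15:35, 15:45–15:50.
Priya ∩ Aarav ∩ Wyatt ∩ Oksana: 14:45–15:35, 15:45–15:50.
Windows ≥ 45 min: 14:45–15:35.
Earliest such window starts at 14:45.

14:45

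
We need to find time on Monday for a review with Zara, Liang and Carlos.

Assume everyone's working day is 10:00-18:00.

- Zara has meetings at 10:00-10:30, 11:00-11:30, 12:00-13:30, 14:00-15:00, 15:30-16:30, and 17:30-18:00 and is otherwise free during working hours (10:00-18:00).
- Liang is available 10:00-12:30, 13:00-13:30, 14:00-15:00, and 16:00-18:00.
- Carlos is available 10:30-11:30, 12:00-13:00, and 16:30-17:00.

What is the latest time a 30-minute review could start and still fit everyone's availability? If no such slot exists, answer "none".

Zara free within 10:00–18:00: 10:30–11:00, 11:30–12:00, 13:30–14:00, 15:00–15:30, 16:30–17:30.
Zara ∩ Liang: 10:30–11:00, 11:30–12:00, 16:30–17:30.
Zara ∩ Liang ∩ Carlos: 10:30–11:00, 16:30–17:00.
Windows ≥ 30 min: 10:30–11:00, 16:30–17:00.
Latest start in the last window 16:30–17:00 is 17:00 − 30 min = 16:30.

16:30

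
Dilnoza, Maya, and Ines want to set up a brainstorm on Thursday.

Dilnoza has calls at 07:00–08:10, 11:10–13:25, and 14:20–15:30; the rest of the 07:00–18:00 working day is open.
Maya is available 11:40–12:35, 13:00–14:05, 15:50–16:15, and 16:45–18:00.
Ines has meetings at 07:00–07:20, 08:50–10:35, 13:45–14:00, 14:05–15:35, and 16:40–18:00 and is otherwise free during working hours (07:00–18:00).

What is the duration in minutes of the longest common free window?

Dilnoza free within 07:00–18:00: 08:10–11:10, 13:25–14:20, 15:30–18:00.
Ines free within 07:00–18:00: 07:20–08:50, 10:35–13:45, 14:00–14:05, 15:35–16:40.
Dilnoza ∩ Maya: 13:25–14:05, 15:50–16:15, 16:45–18:00.
Dilnoza ∩ Maya ∩ Ines: 13:25–13:45, 14:00–14:05, 15:50–16:15.
Common window lengths: 20, 5, 25 min; longest is 25.

25 minutes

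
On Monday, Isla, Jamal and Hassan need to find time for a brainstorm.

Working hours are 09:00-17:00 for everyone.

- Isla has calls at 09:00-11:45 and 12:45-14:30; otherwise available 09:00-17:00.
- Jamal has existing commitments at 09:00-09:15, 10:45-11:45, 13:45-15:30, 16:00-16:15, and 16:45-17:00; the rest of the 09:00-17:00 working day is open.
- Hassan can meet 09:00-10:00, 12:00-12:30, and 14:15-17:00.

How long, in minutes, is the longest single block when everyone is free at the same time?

30 minutes

Isla free within 09:00–17:00: 11:45–12:45, 14:30–17:00.
Jamal free within 09:00–17:00: 09:15–10:45, 11:45–13:45, 15:30–16:00, 16:15–16:45.
Isla ∩ Jamal: 11:45–12:45, 15:30–16:00, 16:15–16:45.
Isla ∩ Jamal ∩ Hassan: 12:00–12:30, 15:30–16:00, 16:15–16:45.
Common window lengths: 30, 30, 30 min; longest is 30.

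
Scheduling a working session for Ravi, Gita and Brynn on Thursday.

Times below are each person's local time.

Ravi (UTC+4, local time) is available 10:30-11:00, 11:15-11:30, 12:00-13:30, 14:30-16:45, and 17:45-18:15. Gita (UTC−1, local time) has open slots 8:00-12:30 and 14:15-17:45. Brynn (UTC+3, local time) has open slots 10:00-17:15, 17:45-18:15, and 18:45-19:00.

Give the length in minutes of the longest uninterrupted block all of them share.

Ravi → UTC: 06:30–07:00, 07:15–07:30, 08:00–09:30, 10:30–12:45, 13:45–14:15.
Gita → UTC: 09:00–13:30, 15:15–18:45.
Brynn → UTC: 07:00–14:15, 14:45–15:15, 15:45–16:00.
Ravi ∩ Gita: 09:00–09:30, 10:30–12:45.
Ravi ∩ Gita ∩ Brynn: 09:00–09:30, 10:30–12:45.
Common window lengths: 30, 135 min; longest is 135.

135 minutes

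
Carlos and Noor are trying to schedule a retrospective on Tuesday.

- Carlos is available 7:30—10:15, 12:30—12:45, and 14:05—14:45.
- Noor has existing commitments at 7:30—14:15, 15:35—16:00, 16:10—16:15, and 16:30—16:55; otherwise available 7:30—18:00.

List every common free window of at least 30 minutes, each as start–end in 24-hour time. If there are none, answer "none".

Noor free within 07:30–18:00: 14:15–15:35, 16:00–16:10, 16:15–16:30, 16:55–18:00.
Carlos ∩ Noor: 14:15–14:45.
Windows ≥ 30 min: 14:15–14:45.

14:15–14:45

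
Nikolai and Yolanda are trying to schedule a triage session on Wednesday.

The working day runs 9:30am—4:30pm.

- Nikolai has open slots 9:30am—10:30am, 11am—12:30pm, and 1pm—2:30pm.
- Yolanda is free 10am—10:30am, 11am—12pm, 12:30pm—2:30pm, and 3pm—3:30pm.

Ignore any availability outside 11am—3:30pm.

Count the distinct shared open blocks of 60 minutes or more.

Nikolai ∩ Yolanda: 10:00–10:30, 11:00–12:00, 13:00–14:30.
Restricted to 11:00–15:30: 11:00–12:00, 13:00–14:30.
Windows ≥ 60 min: 11:00–12:00, 13:00–14:30.
That's 2 windows.

2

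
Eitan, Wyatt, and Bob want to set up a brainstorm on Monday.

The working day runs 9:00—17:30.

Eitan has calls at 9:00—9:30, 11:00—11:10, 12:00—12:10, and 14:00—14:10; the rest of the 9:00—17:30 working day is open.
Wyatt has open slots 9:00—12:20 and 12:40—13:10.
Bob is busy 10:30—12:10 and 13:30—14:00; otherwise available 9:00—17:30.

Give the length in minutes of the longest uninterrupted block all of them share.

60 minutes

Eitan free within 09:00–17:30: 09:30–11:00, 11:10–12:00, 12:10–14:00, 14:10–17:30.
Bob free within 09:00–17:30: 09:00–10:30, 12:10–13:30, 14:00–17:30.
Eitan ∩ Wyatt: 09:30–11:00, 11:10–12:00, 12:10–12:20, 12:40–13:10.
Eitan ∩ Wyatt ∩ Bob: 09:30–10:30, 12:10–12:20, 12:40–13:10.
Common window lengths: 60, 10, 30 min; longest is 60.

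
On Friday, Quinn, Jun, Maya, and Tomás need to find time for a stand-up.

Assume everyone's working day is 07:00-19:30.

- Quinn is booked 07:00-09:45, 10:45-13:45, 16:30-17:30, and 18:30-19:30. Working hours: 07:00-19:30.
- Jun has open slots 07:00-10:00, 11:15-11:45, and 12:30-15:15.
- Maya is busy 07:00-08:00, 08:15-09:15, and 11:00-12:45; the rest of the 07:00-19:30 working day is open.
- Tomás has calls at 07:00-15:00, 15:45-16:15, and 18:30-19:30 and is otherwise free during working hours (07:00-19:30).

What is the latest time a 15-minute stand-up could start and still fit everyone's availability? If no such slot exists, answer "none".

15:00

Quinn free within 07:00–19:30: 09:45–10:45, 13:45–16:30, 17:30–18:30.
Maya free within 07:00–19:30: 08:00–08:15, 09:15–11:00, 12:45–19:30.
Tomás free within 07:00–19:30: 15:00–15:45, 16:15–18:30.
Quinn ∩ Jun: 09:45–10:00, 13:45–15:15.
Quinn ∩ Jun ∩ Maya: 09:45–10:00, 13:45–15:15.
Quinn ∩ Jun ∩ Maya ∩ Tomás: 15:00–15:15.
Windows ≥ 15 min: 15:00–15:15.
Latest start in the last window 15:00–15:15 is 15:15 − 15 min = 15:00.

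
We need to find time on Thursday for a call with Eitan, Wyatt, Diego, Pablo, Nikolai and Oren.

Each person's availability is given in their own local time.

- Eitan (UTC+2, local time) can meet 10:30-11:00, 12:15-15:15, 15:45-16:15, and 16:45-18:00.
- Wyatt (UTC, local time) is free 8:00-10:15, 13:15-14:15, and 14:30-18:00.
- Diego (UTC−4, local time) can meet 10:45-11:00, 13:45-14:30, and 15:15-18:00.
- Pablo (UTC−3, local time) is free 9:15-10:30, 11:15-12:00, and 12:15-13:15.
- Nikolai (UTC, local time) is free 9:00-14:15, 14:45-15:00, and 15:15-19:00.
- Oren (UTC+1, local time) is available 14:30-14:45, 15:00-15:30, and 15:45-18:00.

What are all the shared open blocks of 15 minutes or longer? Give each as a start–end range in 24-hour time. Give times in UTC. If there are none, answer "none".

Eitan → UTC: 08:30–09:00, 10:15–13:15, 13:45–14:15, 14:45–16:00.
Wyatt → UTC: 08:00–10:15, 13:15–14:15, 14:30–18:00.
Diego → UTC: 14:45–15:00, 17:45–18:30, 19:15–22:00.
Pablo → UTC: 12:15–13:30, 14:15–15:00, 15:15–16:15.
Nikolai → UTC: 09:00–14:15, 14:45–15:00, 15:15–19:00.
Oren → UTC: 13:30–13:45, 14:00–14:30, 14:45–17:00.
Eitan ∩ Wyatt: 08:30–09:00, 13:45–14:15, 14:45–16:00.
Eitan ∩ Wyatt ∩ Diego: 14:45–15:00.
Eitan ∩ Wyatt ∩ Diego ∩ Pablo: 14:45–15:00.
Eitan ∩ Wyatt ∩ Diego ∩ Pablo ∩ Nikolai: 14:45–15:00.
Eitan ∩ Wyatt ∩ Diego ∩ Pablo ∩ Nikolai ∩ Oren: 14:45–15:00.
Windows ≥ 15 min: 14:45–15:00.

14:45–15:00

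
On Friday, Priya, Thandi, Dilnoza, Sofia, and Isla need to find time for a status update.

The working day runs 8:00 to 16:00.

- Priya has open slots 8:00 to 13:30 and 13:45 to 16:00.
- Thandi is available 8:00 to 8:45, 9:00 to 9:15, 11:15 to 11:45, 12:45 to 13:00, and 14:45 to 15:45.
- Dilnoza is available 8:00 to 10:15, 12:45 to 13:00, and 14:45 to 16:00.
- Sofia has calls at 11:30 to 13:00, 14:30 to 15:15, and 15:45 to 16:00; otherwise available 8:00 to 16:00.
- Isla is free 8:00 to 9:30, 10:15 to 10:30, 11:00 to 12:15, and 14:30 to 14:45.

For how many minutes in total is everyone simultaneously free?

60 minutes

Sofia free within 08:00–16:00: 08:00–11:30, 13:00–14:30, 15:15–15:45.
Priya ∩ Thandi: 08:00–08:45, 09:00–09:15, 11:15–11:45, 12:45–13:00, 14:45–15:45.
Priya ∩ Thandi ∩ Dilnoza: 08:00–08:45, 09:00–09:15, 12:45–13:00, 14:45–15:45.
Priya ∩ Thandi ∩ Dilnoza ∩ Sofia: 08:00–08:45, 09:00–09:15, 15:15–15:45.
Priya ∩ Thandi ∩ Dilnoza ∩ Sofia ∩ Isla: 08:00–08:45, 09:00–09:15.
Total common minutes: 45 + 15 = 60.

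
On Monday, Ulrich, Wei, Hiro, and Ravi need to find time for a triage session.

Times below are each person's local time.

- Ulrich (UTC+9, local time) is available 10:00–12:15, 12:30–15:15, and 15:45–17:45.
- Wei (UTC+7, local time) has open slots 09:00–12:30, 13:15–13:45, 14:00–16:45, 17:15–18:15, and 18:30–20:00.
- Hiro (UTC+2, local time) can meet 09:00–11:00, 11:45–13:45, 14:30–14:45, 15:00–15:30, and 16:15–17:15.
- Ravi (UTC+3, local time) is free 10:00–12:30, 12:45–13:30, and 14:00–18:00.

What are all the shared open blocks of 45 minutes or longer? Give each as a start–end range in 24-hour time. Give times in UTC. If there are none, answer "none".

Ulrich → UTC: 01:00–03:15, 03:30–06:15, 06:45–08:45.
Wei → UTC: 02:00–05:30, 06:15–06:45, 07:00–09:45, 10:15–11:15, 11:30–13:00.
Hiro → UTC: 07:00–09:00, 09:45–11:45, 12:30–12:45, 13:00–13:30, 14:15–15:15.
Ravi → UTC: 07:00–09:30, 09:45–10:30, 11:00–15:00.
Ulrich ∩ Wei: 02:00–03:15, 03:30–05:30, 07:00–08:45.
Ulrich ∩ Wei ∩ Hiro: 07:00–08:45.
Ulrich ∩ Wei ∩ Hiro ∩ Ravi: 07:00–08:45.
Windows ≥ 45 min: 07:00–08:45.

07:00–08:45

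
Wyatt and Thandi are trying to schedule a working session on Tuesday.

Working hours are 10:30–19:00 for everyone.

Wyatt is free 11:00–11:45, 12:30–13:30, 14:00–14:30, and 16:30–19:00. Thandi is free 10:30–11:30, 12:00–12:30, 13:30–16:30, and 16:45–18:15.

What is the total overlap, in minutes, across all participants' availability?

150 minutes

Wyatt ∩ Thandi: 11:00–11:30, 14:00–14:30, 16:45–18:15.
Total common minutes: 30 + 30 + 90 = 150.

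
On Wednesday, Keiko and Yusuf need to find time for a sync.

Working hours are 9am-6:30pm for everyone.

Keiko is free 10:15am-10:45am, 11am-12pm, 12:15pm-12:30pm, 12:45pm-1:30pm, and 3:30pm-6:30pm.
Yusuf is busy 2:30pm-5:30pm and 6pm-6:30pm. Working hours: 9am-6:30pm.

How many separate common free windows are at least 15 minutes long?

Yusuf free within 09:00–18:30: 09:00–14:30, 17:30–18:00.
Keiko ∩ Yusuf: 10:15–10:45, 11:00–12:00, 12:15–12:30, 12:45–13:30, 17:30–18:00.
Windows ≥ 15 min: 10:15–10:45, 11:00–12:00, 12:15–12:30, 12:45–13:30, 17:30–18:00.
That's 5 windows.

5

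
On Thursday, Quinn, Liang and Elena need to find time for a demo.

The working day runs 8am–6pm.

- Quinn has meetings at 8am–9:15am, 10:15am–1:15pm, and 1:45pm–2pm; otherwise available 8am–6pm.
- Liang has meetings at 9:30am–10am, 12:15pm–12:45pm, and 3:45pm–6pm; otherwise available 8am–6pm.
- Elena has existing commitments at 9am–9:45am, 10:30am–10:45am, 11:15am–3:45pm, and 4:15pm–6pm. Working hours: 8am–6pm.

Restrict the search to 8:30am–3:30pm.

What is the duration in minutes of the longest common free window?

15 minutes

Quinn free within 08:00–18:00: 09:15–10:15, 13:15–13:45, 14:00–18:00.
Liang free within 08:00–18:00: 08:00–09:30, 10:00–12:15, 12:45–15:45.
Elena free within 08:00–18:00: 08:00–09:00, 09:45–10:30, 10:45–11:15, 15:45–16:15.
Quinn ∩ Liang: 09:15–09:30, 10:00–10:15, 13:15–13:45, 14:00–15:45.
Quinn ∩ Liang ∩ Elena: 10:00–10:15.
Restricted to 08:30–15:30: 10:00–10:15.
Single common window of 15 minutes.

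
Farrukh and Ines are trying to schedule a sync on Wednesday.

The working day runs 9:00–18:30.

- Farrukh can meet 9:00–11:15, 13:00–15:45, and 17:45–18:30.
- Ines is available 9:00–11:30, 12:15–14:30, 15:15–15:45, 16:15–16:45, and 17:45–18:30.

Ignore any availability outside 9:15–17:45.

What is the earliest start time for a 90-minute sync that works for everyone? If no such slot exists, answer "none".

Farrukh ∩ Ines: 09:00–11:15, 13:00–14:30, 15:15–15:45, 17:45–18:30.
Restricted to 09:15–17:45: 09:15–11:15, 13:00–14:30, 15:15–15:45.
Windows ≥ 90 min: 09:15–11:15, 13:00–14:30.
Earliest such window starts at 09:15.

09:15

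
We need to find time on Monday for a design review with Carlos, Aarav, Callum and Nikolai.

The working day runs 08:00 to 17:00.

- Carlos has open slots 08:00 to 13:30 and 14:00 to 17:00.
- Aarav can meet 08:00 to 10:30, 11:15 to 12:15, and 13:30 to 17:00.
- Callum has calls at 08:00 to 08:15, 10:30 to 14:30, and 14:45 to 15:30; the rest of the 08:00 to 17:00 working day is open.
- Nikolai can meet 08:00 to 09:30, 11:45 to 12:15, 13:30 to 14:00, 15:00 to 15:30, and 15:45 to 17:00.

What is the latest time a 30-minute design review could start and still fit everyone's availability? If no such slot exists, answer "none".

16:30

Callum free within 08:00–17:00: 08:15–10:30, 14:30–14:45, 15:30–17:00.
Carlos ∩ Aarav: 08:00–10:30, 11:15–12:15, 14:00–17:00.
Carlos ∩ Aarav ∩ Callum: 08:15–10:30, 14:30–14:45, 15:30–17:00.
Carlos ∩ Aarav ∩ Callum ∩ Nikolai: 08:15–09:30, 15:45–17:00.
Windows ≥ 30 min: 08:15–09:30, 15:45–17:00.
Latest start in the last window 15:45–17:00 is 17:00 − 30 min = 16:30.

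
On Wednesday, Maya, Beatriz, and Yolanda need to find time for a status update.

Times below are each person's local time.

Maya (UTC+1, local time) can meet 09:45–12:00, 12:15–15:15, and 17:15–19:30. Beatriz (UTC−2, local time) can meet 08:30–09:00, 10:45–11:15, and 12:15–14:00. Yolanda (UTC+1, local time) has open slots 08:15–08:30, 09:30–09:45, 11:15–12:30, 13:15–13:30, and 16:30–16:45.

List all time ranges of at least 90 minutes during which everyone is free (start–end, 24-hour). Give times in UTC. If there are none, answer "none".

none

Maya → UTC: 08:45–11:00, 11:15–14:15, 16:15–18:30.
Beatriz → UTC: 10:30–11:00, 12:45–13:15, 14:15–16:00.
Yolanda → UTC: 07:15–07:30, 08:30–08:45, 10:15–11:30, 12:15–12:30, 15:30–15:45.
Maya ∩ Beatriz: 10:30–11:00, 12:45–13:15.
Maya ∩ Beatriz ∩ Yolanda: 10:30–11:00.
Windows ≥ 90 min: (none).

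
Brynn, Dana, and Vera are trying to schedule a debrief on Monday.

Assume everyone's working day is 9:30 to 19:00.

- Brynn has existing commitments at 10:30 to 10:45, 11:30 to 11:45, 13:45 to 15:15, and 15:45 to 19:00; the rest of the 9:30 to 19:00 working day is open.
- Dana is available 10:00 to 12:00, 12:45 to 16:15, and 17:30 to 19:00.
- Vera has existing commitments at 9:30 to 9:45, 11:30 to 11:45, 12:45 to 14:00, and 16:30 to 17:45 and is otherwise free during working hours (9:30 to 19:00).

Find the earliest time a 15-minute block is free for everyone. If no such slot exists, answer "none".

Brynn free within 09:30–19:00: 09:30–10:30, 10:45–11:30, 11:45–13:45, 15:15–15:45.
Vera free within 09:30–19:00: 09:45–11:30, 11:45–12:45, 14:00–16:30, 17:45–19:00.
Brynn ∩ Dana: 10:00–10:30, 10:45–11:30, 11:45–12:00, 12:45–13:45, 15:15–15:45.
Brynn ∩ Dana ∩ Vera: 10:00–10:30, 10:45–11:30, 11:45–12:00, 15:15–15:45.
Windows ≥ 15 min: 10:00–10:30, 10:45–11:30, 11:45–12:00, 15:15–15:45.
Earliest such window starts at 10:00.

10:00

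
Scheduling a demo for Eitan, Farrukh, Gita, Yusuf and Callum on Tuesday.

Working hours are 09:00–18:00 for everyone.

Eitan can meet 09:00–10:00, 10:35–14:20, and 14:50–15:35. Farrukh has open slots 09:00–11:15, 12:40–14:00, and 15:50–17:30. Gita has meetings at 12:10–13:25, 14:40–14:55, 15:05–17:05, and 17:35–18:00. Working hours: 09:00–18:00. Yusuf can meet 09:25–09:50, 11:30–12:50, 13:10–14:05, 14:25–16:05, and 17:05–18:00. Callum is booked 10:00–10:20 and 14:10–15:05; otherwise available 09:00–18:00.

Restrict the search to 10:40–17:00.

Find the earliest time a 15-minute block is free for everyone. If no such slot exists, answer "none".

Gita free within 09:00–18:00: 09:00–12:10, 13:25–14:40, 14:55–15:05, 17:05–17:35.
Callum free within 09:00–18:00: 09:00–10:00, 10:20–14:10, 15:05–18:00.
Eitan ∩ Farrukh: 09:00–10:00, 10:35–11:15, 12:40–14:00.
Eitan ∩ Farrukh ∩ Gita: 09:00–10:00, 10:35–11:15, 13:25–14:00.
Eitan ∩ Farrukh ∩ Gita ∩ Yusuf: 09:25–09:50, 13:25–14:00.
Eitan ∩ Farrukh ∩ Gita ∩ Yusuf ∩ Callum: 09:25–09:50, 13:25–14:00.
Restricted to 10:40–17:00: 13:25–14:00.
Windows ≥ 15 min: 13:25–14:00.
Earliest such window starts at 13:25.

13:25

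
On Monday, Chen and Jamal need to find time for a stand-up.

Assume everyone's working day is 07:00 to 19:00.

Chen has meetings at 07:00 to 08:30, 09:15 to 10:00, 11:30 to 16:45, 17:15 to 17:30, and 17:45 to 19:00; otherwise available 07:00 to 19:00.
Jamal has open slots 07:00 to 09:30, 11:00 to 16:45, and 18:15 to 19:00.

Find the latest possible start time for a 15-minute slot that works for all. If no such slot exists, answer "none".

11:15

Chen free within 07:00–19:00: 08:30–09:15, 10:00–11:30, 16:45–17:15, 17:30–17:45.
Chen ∩ Jamal: 08:30–09:15, 11:00–11:30.
Windows ≥ 15 min: 08:30–09:15, 11:00–11:30.
Latest start in the last window 11:00–11:30 is 11:30 − 15 min = 11:15.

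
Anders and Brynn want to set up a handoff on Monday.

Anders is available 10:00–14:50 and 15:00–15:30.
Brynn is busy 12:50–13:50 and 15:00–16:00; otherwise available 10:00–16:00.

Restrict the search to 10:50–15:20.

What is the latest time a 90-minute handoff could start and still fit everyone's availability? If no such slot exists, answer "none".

Brynn free within 10:00–16:00: 10:00–12:50, 13:50–15:00.
Anders ∩ Brynn: 10:00–12:50, 13:50–14:50.
Restricted to 10:50–15:20: 10:50–12:50, 13:50–14:50.
Windows ≥ 90 min: 10:50–12:50.
Latest start in the last window 10:50–12:50 is 12:50 − 90 min = 11:20.

11:20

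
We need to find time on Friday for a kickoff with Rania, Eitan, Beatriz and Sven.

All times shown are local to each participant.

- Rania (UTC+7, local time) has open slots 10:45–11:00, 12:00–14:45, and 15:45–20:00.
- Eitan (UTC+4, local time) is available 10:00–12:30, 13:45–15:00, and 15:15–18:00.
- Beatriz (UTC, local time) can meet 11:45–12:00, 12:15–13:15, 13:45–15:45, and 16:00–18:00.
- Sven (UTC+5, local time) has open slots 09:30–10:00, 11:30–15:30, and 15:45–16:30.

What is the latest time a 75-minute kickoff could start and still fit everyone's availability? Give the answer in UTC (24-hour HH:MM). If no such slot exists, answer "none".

none

Rania → UTC: 03:45–04:00, 05:00–07:45, 08:45–13:00.
Eitan → UTC: 06:00–08:30, 09:45–11:00, 11:15–14:00.
Beatriz → UTC: 11:45–12:00, 12:15–13:15, 13:45–15:45, 16:00–18:00.
Sven → UTC: 04:30–05:00, 06:30–10:30, 10:45–11:30.
Rania ∩ Eitan: 06:00–07:45, 09:45–11:00, 11:15–13:00.
Rania ∩ Eitan ∩ Beatriz: 11:45–12:00, 12:15–13:00.
Rania ∩ Eitan ∩ Beatriz ∩ Sven: (none).
Windows ≥ 75 min: (none).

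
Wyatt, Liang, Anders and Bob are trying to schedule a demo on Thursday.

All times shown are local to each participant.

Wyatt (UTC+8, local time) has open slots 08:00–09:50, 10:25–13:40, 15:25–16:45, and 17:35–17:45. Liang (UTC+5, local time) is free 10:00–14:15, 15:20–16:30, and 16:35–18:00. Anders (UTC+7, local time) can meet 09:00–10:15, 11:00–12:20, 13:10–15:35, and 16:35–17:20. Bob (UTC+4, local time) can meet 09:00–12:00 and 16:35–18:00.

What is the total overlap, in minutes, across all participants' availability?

55 minutes

Wyatt → UTC: 00:00–01:50, 02:25–05:40, 07:25–08:45, 09:35–09:45.
Liang → UTC: 05:00–09:15, 10:20–11:30, 11:35–13:00.
Anders → UTC: 02:00–03:15, 04:00–05:20, 06:10–08:35, 09:35–10:20.
Bob → UTC: 05:00–08:00, 12:35–14:00.
Wyatt ∩ Liang: 05:00–05:40, 07:25–08:45.
Wyatt ∩ Liang ∩ Anders: 05:00–05:20, 07:25–08:35.
Wyatt ∩ Liang ∩ Anders ∩ Bob: 05:00–05:20, 07:25–08:00.
Total common minutes: 20 + 35 = 55.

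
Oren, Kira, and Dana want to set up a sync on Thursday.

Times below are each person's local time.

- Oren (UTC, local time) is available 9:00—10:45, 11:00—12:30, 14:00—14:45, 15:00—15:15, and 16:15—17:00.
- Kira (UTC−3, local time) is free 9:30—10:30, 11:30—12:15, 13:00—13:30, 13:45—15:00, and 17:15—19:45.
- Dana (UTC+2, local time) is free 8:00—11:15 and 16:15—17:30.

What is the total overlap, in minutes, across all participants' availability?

Oren → UTC: 09:00–10:45, 11:00–12:30, 14:00–14:45, 15:00–15:15, 16:15–17:00.
Kira → UTC: 12:30–13:30, 14:30–15:15, 16:00–16:30, 16:45–18:00, 20:15–22:45.
Dana → UTC: 06:00–09:15, 14:15–15:30.
Oren ∩ Kira: 14:30–14:45, 15:00–15:15, 16:15–16:30, 16:45–17:00.
Oren ∩ Kira ∩ Dana: 14:30–14:45, 15:00–15:15.
Total common minutes: 15 + 15 = 30.

30 minutes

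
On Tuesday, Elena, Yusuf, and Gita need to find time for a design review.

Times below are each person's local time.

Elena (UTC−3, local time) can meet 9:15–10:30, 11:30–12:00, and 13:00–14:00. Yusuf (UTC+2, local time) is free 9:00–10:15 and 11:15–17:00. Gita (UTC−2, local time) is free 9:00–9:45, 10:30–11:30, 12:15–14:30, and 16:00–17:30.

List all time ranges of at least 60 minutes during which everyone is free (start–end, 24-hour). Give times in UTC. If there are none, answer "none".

Elena → UTC: 12:15–13:30, 14:30–15:00, 16:00–17:00.
Yusuf → UTC: 07:00–08:15, 09:15–15:00.
Gita → UTC: 11:00–11:45, 12:30–13:30, 14:15–16:30, 18:00–19:30.
Elena ∩ Yusuf: 12:15–13:30, 14:30–15:00.
Elena ∩ Yusuf ∩ Gita: 12:30–13:30, 14:30–15:00.
Windows ≥ 60 min: 12:30–13:30.

12:30–13:30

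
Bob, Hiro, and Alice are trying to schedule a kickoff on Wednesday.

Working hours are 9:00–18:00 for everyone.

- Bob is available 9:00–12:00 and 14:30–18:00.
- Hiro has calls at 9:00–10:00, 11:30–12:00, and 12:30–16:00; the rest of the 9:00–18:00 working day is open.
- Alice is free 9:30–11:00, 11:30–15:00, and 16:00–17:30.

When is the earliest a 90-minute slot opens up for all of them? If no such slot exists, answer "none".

16:00

Hiro free within 09:00–18:00: 10:00–11:30, 12:00–12:30, 16:00–18:00.
Bob ∩ Hiro: 10:00–11:30, 16:00–18:00.
Bob ∩ Hiro ∩ Alice: 10:00–11:00, 16:00–17:30.
Windows ≥ 90 min: 16:00–17:30.
Earliest such window starts at 16:00.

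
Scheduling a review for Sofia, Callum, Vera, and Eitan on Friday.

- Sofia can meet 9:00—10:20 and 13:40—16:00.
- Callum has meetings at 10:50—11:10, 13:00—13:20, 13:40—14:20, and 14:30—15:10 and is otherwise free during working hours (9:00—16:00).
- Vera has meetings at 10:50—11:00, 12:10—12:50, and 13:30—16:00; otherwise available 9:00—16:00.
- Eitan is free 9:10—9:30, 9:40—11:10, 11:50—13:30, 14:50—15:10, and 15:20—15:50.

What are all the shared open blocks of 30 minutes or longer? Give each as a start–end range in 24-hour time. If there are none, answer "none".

Callum free within 09:00–16:00: 09:00–10:50, 11:10–13:00, 13:20–13:40, 14:20–14:30, 15:10–16:00.
Vera free within 09:00–16:00: 09:00–10:50, 11:00–12:10, 12:50–13:30.
Sofia ∩ Callum: 09:00–10:20, 14:20–14:30, 15:10–16:00.
Sofia ∩ Callum ∩ Vera: 09:00–10:20.
Sofia ∩ Callum ∩ Vera ∩ Eitan: 09:10–09:30, 09:40–10:20.
Windows ≥ 30 min: 09:40–10:20.

09:40–10:20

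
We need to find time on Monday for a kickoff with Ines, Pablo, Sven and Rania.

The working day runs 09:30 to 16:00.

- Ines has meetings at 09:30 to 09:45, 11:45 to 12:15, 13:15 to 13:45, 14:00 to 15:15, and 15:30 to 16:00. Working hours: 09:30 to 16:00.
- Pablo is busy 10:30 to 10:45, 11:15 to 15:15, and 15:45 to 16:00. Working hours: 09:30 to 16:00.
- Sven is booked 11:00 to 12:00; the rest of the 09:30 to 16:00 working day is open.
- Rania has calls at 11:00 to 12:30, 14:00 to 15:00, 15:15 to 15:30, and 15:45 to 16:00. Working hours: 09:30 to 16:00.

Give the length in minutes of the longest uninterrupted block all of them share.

Ines free within 09:30–16:00: 09:45–11:45, 12:15–13:15, 13:45–14:00, 15:15–15:30.
Pablo free within 09:30–16:00: 09:30–10:30, 10:45–11:15, 15:15–15:45.
Sven free within 09:30–16:00: 09:30–11:00, 12:00–16:00.
Rania free within 09:30–16:00: 09:30–11:00, 12:30–14:00, 15:00–15:15, 15:30–15:45.
Ines ∩ Pablo: 09:45–10:30, 10:45–11:15, 15:15–15:30.
Ines ∩ Pablo ∩ Sven: 09:45–10:30, 10:45–11:00, 15:15–15:30.
Ines ∩ Pablo ∩ Sven ∩ Rania: 09:45–10:30, 10:45–11:00.
Common window lengths: 45, 15 min; longest is 45.

45 minutes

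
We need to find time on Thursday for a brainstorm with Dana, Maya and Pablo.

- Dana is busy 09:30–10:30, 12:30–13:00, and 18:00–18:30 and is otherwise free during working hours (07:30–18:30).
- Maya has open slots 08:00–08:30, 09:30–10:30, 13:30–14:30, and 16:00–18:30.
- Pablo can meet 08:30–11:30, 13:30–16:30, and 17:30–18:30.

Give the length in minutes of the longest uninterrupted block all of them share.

60 minutes

Dana free within 07:30–18:30: 07:30–09:30, 10:30–12:30, 13:00–18:00.
Dana ∩ Maya: 08:00–08:30, 13:30–14:30, 16:00–18:00.
Dana ∩ Maya ∩ Pablo: 13:30–14:30, 16:00–16:30, 17:30–18:00.
Common window lengths: 60, 30, 30 min; longest is 60.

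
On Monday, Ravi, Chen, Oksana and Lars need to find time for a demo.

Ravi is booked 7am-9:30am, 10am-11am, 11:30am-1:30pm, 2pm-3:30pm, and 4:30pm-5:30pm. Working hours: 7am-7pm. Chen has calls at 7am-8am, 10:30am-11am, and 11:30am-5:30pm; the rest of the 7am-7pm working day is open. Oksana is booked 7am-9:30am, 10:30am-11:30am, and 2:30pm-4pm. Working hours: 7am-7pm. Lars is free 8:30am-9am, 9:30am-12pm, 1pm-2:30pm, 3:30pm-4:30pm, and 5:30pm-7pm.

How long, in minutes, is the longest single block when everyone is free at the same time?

90 minutes

Ravi free within 07:00–19:00: 09:30–10:00, 11:00–11:30, 13:30–14:00, 15:30–16:30, 17:30–19:00.
Chen free within 07:00–19:00: 08:00–10:30, 11:00–11:30, 17:30–19:00.
Oksana free within 07:00–19:00: 09:30–10:30, 11:30–14:30, 16:00–19:00.
Ravi ∩ Chen: 09:30–10:00, 11:00–11:30, 17:30–19:00.
Ravi ∩ Chen ∩ Oksana: 09:30–10:00, 17:30–19:00.
Ravi ∩ Chen ∩ Oksana ∩ Lars: 09:30–10:00, 17:30–19:00.
Common window lengths: 30, 90 min; longest is 90.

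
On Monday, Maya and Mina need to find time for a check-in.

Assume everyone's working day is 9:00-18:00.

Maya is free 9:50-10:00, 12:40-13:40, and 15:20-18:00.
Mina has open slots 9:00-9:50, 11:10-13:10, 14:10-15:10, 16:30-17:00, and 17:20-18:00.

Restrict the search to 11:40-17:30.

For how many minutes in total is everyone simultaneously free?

70 minutes

Maya ∩ Mina: 12:40–13:10, 16:30–17:00, 17:20–18:00.
Restricted to 11:40–17:30: 12:40–13:10, 16:30–17:00, 17:20–17:30.
Total common minutes: 30 + 30 + 10 = 70.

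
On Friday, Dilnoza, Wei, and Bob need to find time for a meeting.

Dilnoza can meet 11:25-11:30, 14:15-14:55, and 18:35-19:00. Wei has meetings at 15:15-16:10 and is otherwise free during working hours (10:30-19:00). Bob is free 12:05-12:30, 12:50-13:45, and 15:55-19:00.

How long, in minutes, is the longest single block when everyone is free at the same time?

Wei free within 10:30–19:00: 10:30–15:15, 16:10–19:00.
Dilnoza ∩ Wei: 11:25–11:30, 14:15–14:55, 18:35–19:00.
Dilnoza ∩ Wei ∩ Bob: 18:35–19:00.
Single common window of 25 minutes.

25 minutes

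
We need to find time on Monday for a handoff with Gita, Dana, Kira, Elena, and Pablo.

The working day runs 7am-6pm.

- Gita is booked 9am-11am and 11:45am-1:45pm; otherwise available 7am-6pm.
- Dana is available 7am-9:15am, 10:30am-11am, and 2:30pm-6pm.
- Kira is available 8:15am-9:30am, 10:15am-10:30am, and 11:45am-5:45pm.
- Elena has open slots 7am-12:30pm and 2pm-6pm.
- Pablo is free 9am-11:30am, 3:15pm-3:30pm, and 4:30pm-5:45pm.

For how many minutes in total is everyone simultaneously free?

Gita free within 07:00–18:00: 07:00–09:00, 11:00–11:45, 13:45–18:00.
Gita ∩ Dana: 07:00–09:00, 14:30–18:00.
Gita ∩ Dana ∩ Kira: 08:15–09:00, 14:30–17:45.
Gita ∩ Dana ∩ Kira ∩ Elena: 08:15–09:00, 14:30–17:45.
Gita ∩ Dana ∩ Kira ∩ Elena ∩ Pablo: 15:15–15:30, 16:30–17:45.
Total common minutes: 15 + 75 = 90.

90 minutes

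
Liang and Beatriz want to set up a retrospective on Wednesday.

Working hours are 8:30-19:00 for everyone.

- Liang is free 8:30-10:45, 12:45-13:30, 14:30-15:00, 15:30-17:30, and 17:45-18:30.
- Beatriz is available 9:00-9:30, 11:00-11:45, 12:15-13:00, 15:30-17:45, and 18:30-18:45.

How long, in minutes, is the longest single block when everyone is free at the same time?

120 minutes

Liang ∩ Beatriz: 09:00–09:30, 12:45–13:00, 15:30–17:30.
Common window lengths: 30, 15, 120 min; longest is 120.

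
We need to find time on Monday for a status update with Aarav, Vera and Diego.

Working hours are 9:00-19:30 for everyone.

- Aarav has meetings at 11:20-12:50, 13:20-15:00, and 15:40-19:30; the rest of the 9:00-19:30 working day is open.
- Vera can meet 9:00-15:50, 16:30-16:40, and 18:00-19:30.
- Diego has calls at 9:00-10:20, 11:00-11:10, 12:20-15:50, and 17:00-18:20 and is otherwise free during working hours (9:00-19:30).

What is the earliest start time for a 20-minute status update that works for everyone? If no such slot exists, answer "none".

10:20

Aarav free within 09:00–19:30: 09:00–11:20, 12:50–13:20, 15:00–15:40.
Diego free within 09:00–19:30: 10:20–11:00, 11:10–12:20, 15:50–17:00, 18:20–19:30.
Aarav ∩ Vera: 09:00–11:20, 12:50–13:20, 15:00–15:40.
Aarav ∩ Vera ∩ Diego: 10:20–11:00, 11:10–11:20.
Windows ≥ 20 min: 10:20–11:00.
Earliest such window starts at 10:20.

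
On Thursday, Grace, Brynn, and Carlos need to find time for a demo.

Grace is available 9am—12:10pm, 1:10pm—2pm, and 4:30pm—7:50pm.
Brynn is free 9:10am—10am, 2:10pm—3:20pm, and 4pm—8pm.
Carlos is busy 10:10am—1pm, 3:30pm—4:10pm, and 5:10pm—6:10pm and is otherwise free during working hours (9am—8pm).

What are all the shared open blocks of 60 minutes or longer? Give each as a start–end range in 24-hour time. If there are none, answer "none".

Carlos free within 09:00–20:00: 09:00–10:10, 13:00–15:30, 16:10–17:10, 18:10–20:00.
Grace ∩ Brynn: 09:10–10:00, 16:30–19:50.
Grace ∩ Brynn ∩ Carlos: 09:10–10:00, 16:30–17:10, 18:10–19:50.
Windows ≥ 60 min: 18:10–19:50.

18:10–19:50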